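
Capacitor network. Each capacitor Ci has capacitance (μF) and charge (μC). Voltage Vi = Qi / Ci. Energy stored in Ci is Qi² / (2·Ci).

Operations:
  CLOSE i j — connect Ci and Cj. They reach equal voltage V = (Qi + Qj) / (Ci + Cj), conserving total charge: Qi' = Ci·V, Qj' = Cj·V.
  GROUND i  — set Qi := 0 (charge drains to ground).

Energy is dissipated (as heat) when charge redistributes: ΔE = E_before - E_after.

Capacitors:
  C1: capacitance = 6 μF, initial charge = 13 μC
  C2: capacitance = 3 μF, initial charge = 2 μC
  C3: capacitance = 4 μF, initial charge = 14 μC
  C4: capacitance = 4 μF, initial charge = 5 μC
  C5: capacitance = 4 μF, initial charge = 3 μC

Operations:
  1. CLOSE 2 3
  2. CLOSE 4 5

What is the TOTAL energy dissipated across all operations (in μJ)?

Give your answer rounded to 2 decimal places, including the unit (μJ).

Initial: C1(6μF, Q=13μC, V=2.17V), C2(3μF, Q=2μC, V=0.67V), C3(4μF, Q=14μC, V=3.50V), C4(4μF, Q=5μC, V=1.25V), C5(4μF, Q=3μC, V=0.75V)
Op 1: CLOSE 2-3: Q_total=16.00, C_total=7.00, V=2.29; Q2=6.86, Q3=9.14; dissipated=6.881
Op 2: CLOSE 4-5: Q_total=8.00, C_total=8.00, V=1.00; Q4=4.00, Q5=4.00; dissipated=0.250
Total dissipated: 7.131 μJ

Answer: 7.13 μJ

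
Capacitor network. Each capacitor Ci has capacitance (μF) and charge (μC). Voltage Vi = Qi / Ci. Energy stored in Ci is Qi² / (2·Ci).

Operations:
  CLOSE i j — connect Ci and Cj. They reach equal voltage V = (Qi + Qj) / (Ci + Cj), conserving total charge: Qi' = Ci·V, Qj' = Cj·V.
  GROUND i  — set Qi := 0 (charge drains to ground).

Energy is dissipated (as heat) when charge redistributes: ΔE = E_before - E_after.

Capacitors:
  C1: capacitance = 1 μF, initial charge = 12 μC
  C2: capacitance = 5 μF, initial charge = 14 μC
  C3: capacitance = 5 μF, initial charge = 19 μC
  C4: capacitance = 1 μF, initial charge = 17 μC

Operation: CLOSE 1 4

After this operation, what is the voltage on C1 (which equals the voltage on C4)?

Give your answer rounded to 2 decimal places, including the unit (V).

Answer: 14.50 V

Derivation:
Initial: C1(1μF, Q=12μC, V=12.00V), C2(5μF, Q=14μC, V=2.80V), C3(5μF, Q=19μC, V=3.80V), C4(1μF, Q=17μC, V=17.00V)
Op 1: CLOSE 1-4: Q_total=29.00, C_total=2.00, V=14.50; Q1=14.50, Q4=14.50; dissipated=6.250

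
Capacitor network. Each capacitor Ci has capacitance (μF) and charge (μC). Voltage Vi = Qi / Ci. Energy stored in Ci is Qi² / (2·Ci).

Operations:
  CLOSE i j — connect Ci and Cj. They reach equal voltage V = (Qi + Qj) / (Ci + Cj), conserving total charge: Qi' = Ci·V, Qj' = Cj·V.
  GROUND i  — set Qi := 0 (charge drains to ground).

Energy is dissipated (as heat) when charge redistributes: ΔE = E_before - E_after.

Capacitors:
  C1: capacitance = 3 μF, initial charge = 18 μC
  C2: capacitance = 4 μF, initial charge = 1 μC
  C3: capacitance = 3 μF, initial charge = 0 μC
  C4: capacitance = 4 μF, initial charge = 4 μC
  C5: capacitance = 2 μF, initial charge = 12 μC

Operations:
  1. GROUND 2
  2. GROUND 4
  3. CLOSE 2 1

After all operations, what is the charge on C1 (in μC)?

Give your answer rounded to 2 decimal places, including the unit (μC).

Initial: C1(3μF, Q=18μC, V=6.00V), C2(4μF, Q=1μC, V=0.25V), C3(3μF, Q=0μC, V=0.00V), C4(4μF, Q=4μC, V=1.00V), C5(2μF, Q=12μC, V=6.00V)
Op 1: GROUND 2: Q2=0; energy lost=0.125
Op 2: GROUND 4: Q4=0; energy lost=2.000
Op 3: CLOSE 2-1: Q_total=18.00, C_total=7.00, V=2.57; Q2=10.29, Q1=7.71; dissipated=30.857
Final charges: Q1=7.71, Q2=10.29, Q3=0.00, Q4=0.00, Q5=12.00

Answer: 7.71 μC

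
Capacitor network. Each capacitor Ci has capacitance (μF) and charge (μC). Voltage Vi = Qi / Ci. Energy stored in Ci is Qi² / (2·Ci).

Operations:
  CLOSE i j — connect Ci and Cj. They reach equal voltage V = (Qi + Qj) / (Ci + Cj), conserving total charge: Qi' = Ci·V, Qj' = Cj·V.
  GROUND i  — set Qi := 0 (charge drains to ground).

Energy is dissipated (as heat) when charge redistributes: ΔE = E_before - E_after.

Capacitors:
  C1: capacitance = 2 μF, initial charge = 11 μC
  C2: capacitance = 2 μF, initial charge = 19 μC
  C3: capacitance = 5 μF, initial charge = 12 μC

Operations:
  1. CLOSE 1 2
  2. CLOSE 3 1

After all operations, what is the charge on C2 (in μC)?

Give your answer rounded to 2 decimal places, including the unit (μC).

Initial: C1(2μF, Q=11μC, V=5.50V), C2(2μF, Q=19μC, V=9.50V), C3(5μF, Q=12μC, V=2.40V)
Op 1: CLOSE 1-2: Q_total=30.00, C_total=4.00, V=7.50; Q1=15.00, Q2=15.00; dissipated=8.000
Op 2: CLOSE 3-1: Q_total=27.00, C_total=7.00, V=3.86; Q3=19.29, Q1=7.71; dissipated=18.579
Final charges: Q1=7.71, Q2=15.00, Q3=19.29

Answer: 15.00 μC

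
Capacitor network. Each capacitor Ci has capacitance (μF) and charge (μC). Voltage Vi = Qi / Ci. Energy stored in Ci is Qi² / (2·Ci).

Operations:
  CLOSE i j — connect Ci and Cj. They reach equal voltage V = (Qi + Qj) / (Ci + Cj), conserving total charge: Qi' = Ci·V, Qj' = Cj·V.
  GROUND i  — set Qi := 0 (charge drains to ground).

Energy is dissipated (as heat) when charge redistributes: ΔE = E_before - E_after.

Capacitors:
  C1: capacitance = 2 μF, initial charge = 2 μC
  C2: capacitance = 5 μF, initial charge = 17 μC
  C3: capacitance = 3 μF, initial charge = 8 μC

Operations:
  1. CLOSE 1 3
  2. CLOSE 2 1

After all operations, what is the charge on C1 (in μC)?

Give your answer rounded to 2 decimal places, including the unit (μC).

Initial: C1(2μF, Q=2μC, V=1.00V), C2(5μF, Q=17μC, V=3.40V), C3(3μF, Q=8μC, V=2.67V)
Op 1: CLOSE 1-3: Q_total=10.00, C_total=5.00, V=2.00; Q1=4.00, Q3=6.00; dissipated=1.667
Op 2: CLOSE 2-1: Q_total=21.00, C_total=7.00, V=3.00; Q2=15.00, Q1=6.00; dissipated=1.400
Final charges: Q1=6.00, Q2=15.00, Q3=6.00

Answer: 6.00 μC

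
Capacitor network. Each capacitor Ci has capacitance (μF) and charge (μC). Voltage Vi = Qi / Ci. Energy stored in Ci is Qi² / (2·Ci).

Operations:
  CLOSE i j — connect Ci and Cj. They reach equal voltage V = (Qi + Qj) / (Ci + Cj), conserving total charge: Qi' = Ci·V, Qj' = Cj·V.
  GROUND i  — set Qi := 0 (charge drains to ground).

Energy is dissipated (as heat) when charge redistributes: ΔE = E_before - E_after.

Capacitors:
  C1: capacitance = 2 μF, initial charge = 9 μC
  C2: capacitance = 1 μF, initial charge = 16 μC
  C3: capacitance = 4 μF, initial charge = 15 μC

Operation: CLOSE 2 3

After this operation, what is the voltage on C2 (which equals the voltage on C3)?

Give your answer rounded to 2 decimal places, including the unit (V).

Answer: 6.20 V

Derivation:
Initial: C1(2μF, Q=9μC, V=4.50V), C2(1μF, Q=16μC, V=16.00V), C3(4μF, Q=15μC, V=3.75V)
Op 1: CLOSE 2-3: Q_total=31.00, C_total=5.00, V=6.20; Q2=6.20, Q3=24.80; dissipated=60.025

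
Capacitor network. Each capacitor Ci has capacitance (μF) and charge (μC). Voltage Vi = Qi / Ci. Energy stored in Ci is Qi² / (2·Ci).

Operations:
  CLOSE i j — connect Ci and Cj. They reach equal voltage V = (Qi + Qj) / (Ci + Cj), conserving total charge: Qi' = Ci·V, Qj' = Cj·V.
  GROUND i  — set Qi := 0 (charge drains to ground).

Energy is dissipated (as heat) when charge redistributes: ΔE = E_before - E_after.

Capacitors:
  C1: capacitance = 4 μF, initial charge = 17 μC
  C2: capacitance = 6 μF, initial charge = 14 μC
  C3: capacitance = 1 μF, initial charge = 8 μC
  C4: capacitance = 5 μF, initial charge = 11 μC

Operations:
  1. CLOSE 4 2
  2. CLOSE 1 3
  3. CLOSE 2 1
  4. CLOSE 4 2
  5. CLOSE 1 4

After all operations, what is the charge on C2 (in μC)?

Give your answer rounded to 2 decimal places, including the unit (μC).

Answer: 17.21 μC

Derivation:
Initial: C1(4μF, Q=17μC, V=4.25V), C2(6μF, Q=14μC, V=2.33V), C3(1μF, Q=8μC, V=8.00V), C4(5μF, Q=11μC, V=2.20V)
Op 1: CLOSE 4-2: Q_total=25.00, C_total=11.00, V=2.27; Q4=11.36, Q2=13.64; dissipated=0.024
Op 2: CLOSE 1-3: Q_total=25.00, C_total=5.00, V=5.00; Q1=20.00, Q3=5.00; dissipated=5.625
Op 3: CLOSE 2-1: Q_total=33.64, C_total=10.00, V=3.36; Q2=20.18, Q1=13.45; dissipated=8.926
Op 4: CLOSE 4-2: Q_total=31.55, C_total=11.00, V=2.87; Q4=14.34, Q2=17.21; dissipated=1.623
Op 5: CLOSE 1-4: Q_total=27.79, C_total=9.00, V=3.09; Q1=12.35, Q4=15.44; dissipated=0.273
Final charges: Q1=12.35, Q2=17.21, Q3=5.00, Q4=15.44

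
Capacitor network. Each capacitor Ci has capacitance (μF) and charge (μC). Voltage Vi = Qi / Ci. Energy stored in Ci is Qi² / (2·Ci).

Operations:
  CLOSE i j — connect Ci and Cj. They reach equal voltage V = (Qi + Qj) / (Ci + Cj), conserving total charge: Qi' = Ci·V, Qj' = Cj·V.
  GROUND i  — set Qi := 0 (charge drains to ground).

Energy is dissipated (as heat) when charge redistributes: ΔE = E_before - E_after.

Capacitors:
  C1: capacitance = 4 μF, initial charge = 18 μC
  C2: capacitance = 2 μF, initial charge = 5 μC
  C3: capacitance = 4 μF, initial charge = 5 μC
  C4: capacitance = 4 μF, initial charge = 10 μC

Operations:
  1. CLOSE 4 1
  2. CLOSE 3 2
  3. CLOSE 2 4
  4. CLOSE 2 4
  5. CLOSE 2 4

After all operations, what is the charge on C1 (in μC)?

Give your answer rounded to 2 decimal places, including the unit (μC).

Answer: 14.00 μC

Derivation:
Initial: C1(4μF, Q=18μC, V=4.50V), C2(2μF, Q=5μC, V=2.50V), C3(4μF, Q=5μC, V=1.25V), C4(4μF, Q=10μC, V=2.50V)
Op 1: CLOSE 4-1: Q_total=28.00, C_total=8.00, V=3.50; Q4=14.00, Q1=14.00; dissipated=4.000
Op 2: CLOSE 3-2: Q_total=10.00, C_total=6.00, V=1.67; Q3=6.67, Q2=3.33; dissipated=1.042
Op 3: CLOSE 2-4: Q_total=17.33, C_total=6.00, V=2.89; Q2=5.78, Q4=11.56; dissipated=2.241
Op 4: CLOSE 2-4: Q_total=17.33, C_total=6.00, V=2.89; Q2=5.78, Q4=11.56; dissipated=0.000
Op 5: CLOSE 2-4: Q_total=17.33, C_total=6.00, V=2.89; Q2=5.78, Q4=11.56; dissipated=0.000
Final charges: Q1=14.00, Q2=5.78, Q3=6.67, Q4=11.56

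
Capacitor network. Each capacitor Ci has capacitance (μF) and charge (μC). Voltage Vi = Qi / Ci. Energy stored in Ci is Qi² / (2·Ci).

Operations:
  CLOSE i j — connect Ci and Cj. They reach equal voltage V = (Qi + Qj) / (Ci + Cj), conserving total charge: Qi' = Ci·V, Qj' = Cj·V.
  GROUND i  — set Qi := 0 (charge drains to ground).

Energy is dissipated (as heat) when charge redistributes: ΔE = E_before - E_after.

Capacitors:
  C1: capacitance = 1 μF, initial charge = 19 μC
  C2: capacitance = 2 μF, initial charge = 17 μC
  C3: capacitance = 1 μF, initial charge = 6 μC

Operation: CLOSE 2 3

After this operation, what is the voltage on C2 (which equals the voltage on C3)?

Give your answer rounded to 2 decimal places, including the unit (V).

Initial: C1(1μF, Q=19μC, V=19.00V), C2(2μF, Q=17μC, V=8.50V), C3(1μF, Q=6μC, V=6.00V)
Op 1: CLOSE 2-3: Q_total=23.00, C_total=3.00, V=7.67; Q2=15.33, Q3=7.67; dissipated=2.083

Answer: 7.67 V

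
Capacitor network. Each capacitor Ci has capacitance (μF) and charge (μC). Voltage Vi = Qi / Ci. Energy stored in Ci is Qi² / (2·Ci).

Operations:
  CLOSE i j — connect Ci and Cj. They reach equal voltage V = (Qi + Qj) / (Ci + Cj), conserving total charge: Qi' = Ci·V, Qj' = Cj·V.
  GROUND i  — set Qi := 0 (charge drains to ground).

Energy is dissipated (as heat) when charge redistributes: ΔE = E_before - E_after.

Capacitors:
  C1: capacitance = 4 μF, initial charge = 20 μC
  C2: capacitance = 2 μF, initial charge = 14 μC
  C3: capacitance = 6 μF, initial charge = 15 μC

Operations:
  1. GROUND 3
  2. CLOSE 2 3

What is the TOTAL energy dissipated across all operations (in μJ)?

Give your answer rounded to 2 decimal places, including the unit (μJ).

Answer: 55.50 μJ

Derivation:
Initial: C1(4μF, Q=20μC, V=5.00V), C2(2μF, Q=14μC, V=7.00V), C3(6μF, Q=15μC, V=2.50V)
Op 1: GROUND 3: Q3=0; energy lost=18.750
Op 2: CLOSE 2-3: Q_total=14.00, C_total=8.00, V=1.75; Q2=3.50, Q3=10.50; dissipated=36.750
Total dissipated: 55.500 μJ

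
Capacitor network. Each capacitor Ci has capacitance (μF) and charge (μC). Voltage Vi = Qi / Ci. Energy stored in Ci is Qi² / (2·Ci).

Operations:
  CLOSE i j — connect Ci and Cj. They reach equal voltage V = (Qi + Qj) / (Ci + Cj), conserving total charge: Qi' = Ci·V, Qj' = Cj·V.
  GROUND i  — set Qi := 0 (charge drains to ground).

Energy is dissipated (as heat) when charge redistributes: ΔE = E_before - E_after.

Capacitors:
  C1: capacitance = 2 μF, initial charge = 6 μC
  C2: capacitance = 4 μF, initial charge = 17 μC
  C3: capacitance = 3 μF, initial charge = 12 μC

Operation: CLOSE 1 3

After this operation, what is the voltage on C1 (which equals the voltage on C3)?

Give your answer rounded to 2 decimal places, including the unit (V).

Answer: 3.60 V

Derivation:
Initial: C1(2μF, Q=6μC, V=3.00V), C2(4μF, Q=17μC, V=4.25V), C3(3μF, Q=12μC, V=4.00V)
Op 1: CLOSE 1-3: Q_total=18.00, C_total=5.00, V=3.60; Q1=7.20, Q3=10.80; dissipated=0.600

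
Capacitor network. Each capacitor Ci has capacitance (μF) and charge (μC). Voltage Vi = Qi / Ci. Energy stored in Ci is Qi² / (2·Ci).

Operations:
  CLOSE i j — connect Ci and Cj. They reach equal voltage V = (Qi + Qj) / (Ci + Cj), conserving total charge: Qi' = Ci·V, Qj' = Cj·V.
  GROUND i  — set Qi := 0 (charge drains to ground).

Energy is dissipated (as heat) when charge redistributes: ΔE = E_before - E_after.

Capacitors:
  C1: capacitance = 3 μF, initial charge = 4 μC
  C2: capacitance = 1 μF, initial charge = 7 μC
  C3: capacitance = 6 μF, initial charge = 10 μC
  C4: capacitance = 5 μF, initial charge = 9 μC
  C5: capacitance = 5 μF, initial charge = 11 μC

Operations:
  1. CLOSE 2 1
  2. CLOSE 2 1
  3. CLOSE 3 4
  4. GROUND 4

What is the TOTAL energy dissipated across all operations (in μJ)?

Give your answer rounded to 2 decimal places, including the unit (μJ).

Initial: C1(3μF, Q=4μC, V=1.33V), C2(1μF, Q=7μC, V=7.00V), C3(6μF, Q=10μC, V=1.67V), C4(5μF, Q=9μC, V=1.80V), C5(5μF, Q=11μC, V=2.20V)
Op 1: CLOSE 2-1: Q_total=11.00, C_total=4.00, V=2.75; Q2=2.75, Q1=8.25; dissipated=12.042
Op 2: CLOSE 2-1: Q_total=11.00, C_total=4.00, V=2.75; Q2=2.75, Q1=8.25; dissipated=0.000
Op 3: CLOSE 3-4: Q_total=19.00, C_total=11.00, V=1.73; Q3=10.36, Q4=8.64; dissipated=0.024
Op 4: GROUND 4: Q4=0; energy lost=7.459
Total dissipated: 19.525 μJ

Answer: 19.52 μJ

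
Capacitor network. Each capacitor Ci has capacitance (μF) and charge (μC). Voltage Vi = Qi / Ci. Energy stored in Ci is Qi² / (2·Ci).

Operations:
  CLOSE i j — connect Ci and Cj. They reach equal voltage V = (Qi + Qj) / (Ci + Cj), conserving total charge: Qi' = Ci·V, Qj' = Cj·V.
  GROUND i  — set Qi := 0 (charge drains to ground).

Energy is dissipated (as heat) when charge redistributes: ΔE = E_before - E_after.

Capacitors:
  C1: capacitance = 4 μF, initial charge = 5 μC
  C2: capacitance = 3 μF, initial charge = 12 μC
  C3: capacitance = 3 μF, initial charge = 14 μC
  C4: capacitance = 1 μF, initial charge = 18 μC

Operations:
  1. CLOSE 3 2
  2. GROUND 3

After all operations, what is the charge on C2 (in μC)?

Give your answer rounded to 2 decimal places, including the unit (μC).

Initial: C1(4μF, Q=5μC, V=1.25V), C2(3μF, Q=12μC, V=4.00V), C3(3μF, Q=14μC, V=4.67V), C4(1μF, Q=18μC, V=18.00V)
Op 1: CLOSE 3-2: Q_total=26.00, C_total=6.00, V=4.33; Q3=13.00, Q2=13.00; dissipated=0.333
Op 2: GROUND 3: Q3=0; energy lost=28.167
Final charges: Q1=5.00, Q2=13.00, Q3=0.00, Q4=18.00

Answer: 13.00 μC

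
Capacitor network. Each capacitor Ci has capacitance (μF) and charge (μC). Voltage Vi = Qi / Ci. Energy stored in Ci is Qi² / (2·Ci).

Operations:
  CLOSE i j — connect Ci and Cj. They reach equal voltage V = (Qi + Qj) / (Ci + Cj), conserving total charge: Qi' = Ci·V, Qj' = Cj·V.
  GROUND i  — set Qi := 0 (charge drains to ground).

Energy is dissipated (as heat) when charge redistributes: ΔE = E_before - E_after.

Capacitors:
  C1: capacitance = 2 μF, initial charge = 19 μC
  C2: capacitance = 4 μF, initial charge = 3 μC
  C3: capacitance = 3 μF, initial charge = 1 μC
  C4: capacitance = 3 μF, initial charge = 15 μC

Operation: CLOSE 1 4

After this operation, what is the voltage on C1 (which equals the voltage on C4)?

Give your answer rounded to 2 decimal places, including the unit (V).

Answer: 6.80 V

Derivation:
Initial: C1(2μF, Q=19μC, V=9.50V), C2(4μF, Q=3μC, V=0.75V), C3(3μF, Q=1μC, V=0.33V), C4(3μF, Q=15μC, V=5.00V)
Op 1: CLOSE 1-4: Q_total=34.00, C_total=5.00, V=6.80; Q1=13.60, Q4=20.40; dissipated=12.150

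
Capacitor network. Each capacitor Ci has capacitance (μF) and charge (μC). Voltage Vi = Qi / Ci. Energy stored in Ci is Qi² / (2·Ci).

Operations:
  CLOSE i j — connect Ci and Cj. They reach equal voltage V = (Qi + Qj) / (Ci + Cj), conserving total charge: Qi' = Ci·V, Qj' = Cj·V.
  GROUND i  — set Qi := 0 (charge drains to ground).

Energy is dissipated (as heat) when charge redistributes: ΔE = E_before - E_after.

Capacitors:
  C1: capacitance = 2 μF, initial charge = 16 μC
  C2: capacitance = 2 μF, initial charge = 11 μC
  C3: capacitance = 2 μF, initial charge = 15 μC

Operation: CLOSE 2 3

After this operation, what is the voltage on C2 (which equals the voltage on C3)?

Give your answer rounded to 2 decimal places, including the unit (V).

Answer: 6.50 V

Derivation:
Initial: C1(2μF, Q=16μC, V=8.00V), C2(2μF, Q=11μC, V=5.50V), C3(2μF, Q=15μC, V=7.50V)
Op 1: CLOSE 2-3: Q_total=26.00, C_total=4.00, V=6.50; Q2=13.00, Q3=13.00; dissipated=2.000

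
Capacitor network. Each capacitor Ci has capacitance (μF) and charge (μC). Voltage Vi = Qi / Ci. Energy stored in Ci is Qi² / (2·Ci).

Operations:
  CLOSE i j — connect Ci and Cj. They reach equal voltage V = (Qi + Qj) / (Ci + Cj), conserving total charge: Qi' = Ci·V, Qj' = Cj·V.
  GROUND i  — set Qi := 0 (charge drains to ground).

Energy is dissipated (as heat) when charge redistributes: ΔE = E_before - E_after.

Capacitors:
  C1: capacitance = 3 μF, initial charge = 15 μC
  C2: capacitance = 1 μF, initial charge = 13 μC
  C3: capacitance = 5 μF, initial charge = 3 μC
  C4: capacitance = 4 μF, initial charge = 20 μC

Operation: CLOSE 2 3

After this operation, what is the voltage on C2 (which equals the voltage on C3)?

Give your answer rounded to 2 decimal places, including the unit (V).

Initial: C1(3μF, Q=15μC, V=5.00V), C2(1μF, Q=13μC, V=13.00V), C3(5μF, Q=3μC, V=0.60V), C4(4μF, Q=20μC, V=5.00V)
Op 1: CLOSE 2-3: Q_total=16.00, C_total=6.00, V=2.67; Q2=2.67, Q3=13.33; dissipated=64.067

Answer: 2.67 V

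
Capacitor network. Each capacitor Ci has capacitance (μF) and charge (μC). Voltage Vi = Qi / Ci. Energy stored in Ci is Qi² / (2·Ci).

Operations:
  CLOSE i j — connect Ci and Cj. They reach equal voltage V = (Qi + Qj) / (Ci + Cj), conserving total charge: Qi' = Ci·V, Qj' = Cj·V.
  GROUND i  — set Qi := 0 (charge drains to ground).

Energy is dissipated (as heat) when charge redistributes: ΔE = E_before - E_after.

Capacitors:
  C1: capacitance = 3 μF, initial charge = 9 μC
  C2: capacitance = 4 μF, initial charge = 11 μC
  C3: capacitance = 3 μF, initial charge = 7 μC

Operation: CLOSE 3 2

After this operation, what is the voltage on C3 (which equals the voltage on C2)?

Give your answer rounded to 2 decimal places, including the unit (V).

Answer: 2.57 V

Derivation:
Initial: C1(3μF, Q=9μC, V=3.00V), C2(4μF, Q=11μC, V=2.75V), C3(3μF, Q=7μC, V=2.33V)
Op 1: CLOSE 3-2: Q_total=18.00, C_total=7.00, V=2.57; Q3=7.71, Q2=10.29; dissipated=0.149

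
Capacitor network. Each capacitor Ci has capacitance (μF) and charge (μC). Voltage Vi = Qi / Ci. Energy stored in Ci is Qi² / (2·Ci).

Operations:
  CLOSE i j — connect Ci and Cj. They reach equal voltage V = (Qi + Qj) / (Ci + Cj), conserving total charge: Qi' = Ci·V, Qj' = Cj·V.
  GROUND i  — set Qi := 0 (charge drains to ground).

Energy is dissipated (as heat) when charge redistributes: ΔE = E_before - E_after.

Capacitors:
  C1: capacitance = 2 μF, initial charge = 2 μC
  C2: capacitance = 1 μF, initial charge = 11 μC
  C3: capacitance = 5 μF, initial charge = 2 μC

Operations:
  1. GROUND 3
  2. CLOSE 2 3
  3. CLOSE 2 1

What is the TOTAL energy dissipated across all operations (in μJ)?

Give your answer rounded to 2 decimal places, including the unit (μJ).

Initial: C1(2μF, Q=2μC, V=1.00V), C2(1μF, Q=11μC, V=11.00V), C3(5μF, Q=2μC, V=0.40V)
Op 1: GROUND 3: Q3=0; energy lost=0.400
Op 2: CLOSE 2-3: Q_total=11.00, C_total=6.00, V=1.83; Q2=1.83, Q3=9.17; dissipated=50.417
Op 3: CLOSE 2-1: Q_total=3.83, C_total=3.00, V=1.28; Q2=1.28, Q1=2.56; dissipated=0.231
Total dissipated: 51.048 μJ

Answer: 51.05 μJ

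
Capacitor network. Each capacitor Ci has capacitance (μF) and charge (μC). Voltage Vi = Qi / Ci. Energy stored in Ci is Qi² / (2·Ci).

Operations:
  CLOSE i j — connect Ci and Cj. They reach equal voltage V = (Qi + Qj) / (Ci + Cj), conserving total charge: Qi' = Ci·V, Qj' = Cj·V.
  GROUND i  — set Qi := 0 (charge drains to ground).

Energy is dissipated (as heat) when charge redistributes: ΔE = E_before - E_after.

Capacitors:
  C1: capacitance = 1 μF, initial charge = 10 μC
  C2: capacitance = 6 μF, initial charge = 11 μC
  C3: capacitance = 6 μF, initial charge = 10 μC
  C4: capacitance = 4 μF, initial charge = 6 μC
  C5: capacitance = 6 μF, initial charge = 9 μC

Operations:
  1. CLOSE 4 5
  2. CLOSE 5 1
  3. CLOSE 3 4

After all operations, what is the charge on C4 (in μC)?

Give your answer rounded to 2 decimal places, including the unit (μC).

Answer: 6.40 μC

Derivation:
Initial: C1(1μF, Q=10μC, V=10.00V), C2(6μF, Q=11μC, V=1.83V), C3(6μF, Q=10μC, V=1.67V), C4(4μF, Q=6μC, V=1.50V), C5(6μF, Q=9μC, V=1.50V)
Op 1: CLOSE 4-5: Q_total=15.00, C_total=10.00, V=1.50; Q4=6.00, Q5=9.00; dissipated=0.000
Op 2: CLOSE 5-1: Q_total=19.00, C_total=7.00, V=2.71; Q5=16.29, Q1=2.71; dissipated=30.964
Op 3: CLOSE 3-4: Q_total=16.00, C_total=10.00, V=1.60; Q3=9.60, Q4=6.40; dissipated=0.033
Final charges: Q1=2.71, Q2=11.00, Q3=9.60, Q4=6.40, Q5=16.29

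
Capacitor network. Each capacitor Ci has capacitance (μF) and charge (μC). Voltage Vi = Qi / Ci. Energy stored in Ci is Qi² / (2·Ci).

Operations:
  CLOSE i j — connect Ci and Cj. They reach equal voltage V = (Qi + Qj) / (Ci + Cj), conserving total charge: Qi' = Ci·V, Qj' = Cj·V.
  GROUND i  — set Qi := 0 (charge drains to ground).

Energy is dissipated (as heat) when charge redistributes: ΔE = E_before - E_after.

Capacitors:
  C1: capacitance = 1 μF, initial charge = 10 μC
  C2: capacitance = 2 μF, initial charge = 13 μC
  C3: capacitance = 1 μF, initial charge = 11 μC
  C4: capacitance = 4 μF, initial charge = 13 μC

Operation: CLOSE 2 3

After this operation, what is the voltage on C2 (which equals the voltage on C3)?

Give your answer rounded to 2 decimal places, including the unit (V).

Answer: 8.00 V

Derivation:
Initial: C1(1μF, Q=10μC, V=10.00V), C2(2μF, Q=13μC, V=6.50V), C3(1μF, Q=11μC, V=11.00V), C4(4μF, Q=13μC, V=3.25V)
Op 1: CLOSE 2-3: Q_total=24.00, C_total=3.00, V=8.00; Q2=16.00, Q3=8.00; dissipated=6.750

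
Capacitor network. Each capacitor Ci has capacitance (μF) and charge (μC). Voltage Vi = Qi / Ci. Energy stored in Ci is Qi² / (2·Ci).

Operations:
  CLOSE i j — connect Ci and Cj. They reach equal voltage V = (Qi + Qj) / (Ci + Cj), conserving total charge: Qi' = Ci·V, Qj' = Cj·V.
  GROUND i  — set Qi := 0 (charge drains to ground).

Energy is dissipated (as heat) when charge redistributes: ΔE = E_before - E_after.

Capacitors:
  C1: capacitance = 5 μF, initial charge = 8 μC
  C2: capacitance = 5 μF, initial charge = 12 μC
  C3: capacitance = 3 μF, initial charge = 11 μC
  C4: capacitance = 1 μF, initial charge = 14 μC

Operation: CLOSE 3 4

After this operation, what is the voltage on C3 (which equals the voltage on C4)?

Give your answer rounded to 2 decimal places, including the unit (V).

Initial: C1(5μF, Q=8μC, V=1.60V), C2(5μF, Q=12μC, V=2.40V), C3(3μF, Q=11μC, V=3.67V), C4(1μF, Q=14μC, V=14.00V)
Op 1: CLOSE 3-4: Q_total=25.00, C_total=4.00, V=6.25; Q3=18.75, Q4=6.25; dissipated=40.042

Answer: 6.25 V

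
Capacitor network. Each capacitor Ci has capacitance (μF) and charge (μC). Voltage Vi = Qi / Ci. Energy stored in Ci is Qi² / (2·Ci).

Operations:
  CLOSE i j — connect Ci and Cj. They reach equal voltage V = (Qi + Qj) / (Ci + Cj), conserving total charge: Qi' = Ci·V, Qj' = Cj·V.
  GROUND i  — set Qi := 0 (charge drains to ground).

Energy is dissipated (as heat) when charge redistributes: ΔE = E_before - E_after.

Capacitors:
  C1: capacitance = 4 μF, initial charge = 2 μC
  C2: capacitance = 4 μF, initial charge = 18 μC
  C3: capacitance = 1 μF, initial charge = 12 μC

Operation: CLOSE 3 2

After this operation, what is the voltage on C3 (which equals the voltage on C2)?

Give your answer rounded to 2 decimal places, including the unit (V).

Answer: 6.00 V

Derivation:
Initial: C1(4μF, Q=2μC, V=0.50V), C2(4μF, Q=18μC, V=4.50V), C3(1μF, Q=12μC, V=12.00V)
Op 1: CLOSE 3-2: Q_total=30.00, C_total=5.00, V=6.00; Q3=6.00, Q2=24.00; dissipated=22.500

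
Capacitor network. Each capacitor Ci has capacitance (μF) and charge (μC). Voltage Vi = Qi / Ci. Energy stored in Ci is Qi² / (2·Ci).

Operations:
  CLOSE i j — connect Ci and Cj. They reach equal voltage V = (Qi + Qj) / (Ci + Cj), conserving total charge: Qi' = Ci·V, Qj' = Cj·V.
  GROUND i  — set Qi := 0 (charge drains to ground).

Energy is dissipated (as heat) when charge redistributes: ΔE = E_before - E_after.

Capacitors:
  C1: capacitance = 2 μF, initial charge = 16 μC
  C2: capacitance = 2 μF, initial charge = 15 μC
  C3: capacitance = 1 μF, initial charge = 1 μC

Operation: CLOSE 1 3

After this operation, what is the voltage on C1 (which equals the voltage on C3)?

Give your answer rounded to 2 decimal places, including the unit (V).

Answer: 5.67 V

Derivation:
Initial: C1(2μF, Q=16μC, V=8.00V), C2(2μF, Q=15μC, V=7.50V), C3(1μF, Q=1μC, V=1.00V)
Op 1: CLOSE 1-3: Q_total=17.00, C_total=3.00, V=5.67; Q1=11.33, Q3=5.67; dissipated=16.333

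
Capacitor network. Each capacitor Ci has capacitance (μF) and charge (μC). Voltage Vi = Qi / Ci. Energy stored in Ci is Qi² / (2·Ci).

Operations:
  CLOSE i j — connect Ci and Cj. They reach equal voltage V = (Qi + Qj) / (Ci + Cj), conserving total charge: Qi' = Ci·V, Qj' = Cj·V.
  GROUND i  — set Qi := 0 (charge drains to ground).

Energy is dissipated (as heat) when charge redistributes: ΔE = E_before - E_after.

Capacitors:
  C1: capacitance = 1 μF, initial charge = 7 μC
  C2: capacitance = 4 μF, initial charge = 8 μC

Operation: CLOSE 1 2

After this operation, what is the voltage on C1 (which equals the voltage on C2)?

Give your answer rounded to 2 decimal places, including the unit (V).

Answer: 3.00 V

Derivation:
Initial: C1(1μF, Q=7μC, V=7.00V), C2(4μF, Q=8μC, V=2.00V)
Op 1: CLOSE 1-2: Q_total=15.00, C_total=5.00, V=3.00; Q1=3.00, Q2=12.00; dissipated=10.000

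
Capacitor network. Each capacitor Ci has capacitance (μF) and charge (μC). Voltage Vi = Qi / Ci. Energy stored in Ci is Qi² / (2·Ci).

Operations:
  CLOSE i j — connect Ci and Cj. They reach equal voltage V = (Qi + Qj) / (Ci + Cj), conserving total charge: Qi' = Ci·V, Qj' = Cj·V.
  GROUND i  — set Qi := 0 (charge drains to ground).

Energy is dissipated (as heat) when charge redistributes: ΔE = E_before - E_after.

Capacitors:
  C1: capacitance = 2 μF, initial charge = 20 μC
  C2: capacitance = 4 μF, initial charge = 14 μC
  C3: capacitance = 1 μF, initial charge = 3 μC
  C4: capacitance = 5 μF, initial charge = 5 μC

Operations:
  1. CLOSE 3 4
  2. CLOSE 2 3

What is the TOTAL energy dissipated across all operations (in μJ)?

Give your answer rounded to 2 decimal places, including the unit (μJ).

Initial: C1(2μF, Q=20μC, V=10.00V), C2(4μF, Q=14μC, V=3.50V), C3(1μF, Q=3μC, V=3.00V), C4(5μF, Q=5μC, V=1.00V)
Op 1: CLOSE 3-4: Q_total=8.00, C_total=6.00, V=1.33; Q3=1.33, Q4=6.67; dissipated=1.667
Op 2: CLOSE 2-3: Q_total=15.33, C_total=5.00, V=3.07; Q2=12.27, Q3=3.07; dissipated=1.878
Total dissipated: 3.544 μJ

Answer: 3.54 μJ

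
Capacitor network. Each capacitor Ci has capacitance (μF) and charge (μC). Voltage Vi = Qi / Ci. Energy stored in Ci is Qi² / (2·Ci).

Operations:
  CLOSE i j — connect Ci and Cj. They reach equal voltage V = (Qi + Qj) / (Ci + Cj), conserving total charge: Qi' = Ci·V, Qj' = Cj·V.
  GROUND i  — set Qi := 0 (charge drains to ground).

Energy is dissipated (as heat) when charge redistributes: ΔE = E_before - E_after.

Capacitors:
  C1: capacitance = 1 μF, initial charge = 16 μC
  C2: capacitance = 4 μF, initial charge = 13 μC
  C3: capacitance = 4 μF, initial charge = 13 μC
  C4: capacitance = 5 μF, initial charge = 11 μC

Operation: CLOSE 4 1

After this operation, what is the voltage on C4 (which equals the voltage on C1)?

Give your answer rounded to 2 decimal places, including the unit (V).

Initial: C1(1μF, Q=16μC, V=16.00V), C2(4μF, Q=13μC, V=3.25V), C3(4μF, Q=13μC, V=3.25V), C4(5μF, Q=11μC, V=2.20V)
Op 1: CLOSE 4-1: Q_total=27.00, C_total=6.00, V=4.50; Q4=22.50, Q1=4.50; dissipated=79.350

Answer: 4.50 V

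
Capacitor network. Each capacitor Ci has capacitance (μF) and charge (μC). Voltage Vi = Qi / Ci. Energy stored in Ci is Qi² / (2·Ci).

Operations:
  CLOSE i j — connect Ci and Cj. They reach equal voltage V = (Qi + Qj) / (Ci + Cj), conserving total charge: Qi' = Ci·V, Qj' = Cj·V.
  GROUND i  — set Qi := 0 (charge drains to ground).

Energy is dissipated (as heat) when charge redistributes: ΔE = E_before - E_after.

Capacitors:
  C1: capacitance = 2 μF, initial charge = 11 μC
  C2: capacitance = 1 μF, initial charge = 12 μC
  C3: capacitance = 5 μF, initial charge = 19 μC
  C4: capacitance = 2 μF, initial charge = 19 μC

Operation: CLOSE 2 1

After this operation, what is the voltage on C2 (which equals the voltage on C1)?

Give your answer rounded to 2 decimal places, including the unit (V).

Initial: C1(2μF, Q=11μC, V=5.50V), C2(1μF, Q=12μC, V=12.00V), C3(5μF, Q=19μC, V=3.80V), C4(2μF, Q=19μC, V=9.50V)
Op 1: CLOSE 2-1: Q_total=23.00, C_total=3.00, V=7.67; Q2=7.67, Q1=15.33; dissipated=14.083

Answer: 7.67 V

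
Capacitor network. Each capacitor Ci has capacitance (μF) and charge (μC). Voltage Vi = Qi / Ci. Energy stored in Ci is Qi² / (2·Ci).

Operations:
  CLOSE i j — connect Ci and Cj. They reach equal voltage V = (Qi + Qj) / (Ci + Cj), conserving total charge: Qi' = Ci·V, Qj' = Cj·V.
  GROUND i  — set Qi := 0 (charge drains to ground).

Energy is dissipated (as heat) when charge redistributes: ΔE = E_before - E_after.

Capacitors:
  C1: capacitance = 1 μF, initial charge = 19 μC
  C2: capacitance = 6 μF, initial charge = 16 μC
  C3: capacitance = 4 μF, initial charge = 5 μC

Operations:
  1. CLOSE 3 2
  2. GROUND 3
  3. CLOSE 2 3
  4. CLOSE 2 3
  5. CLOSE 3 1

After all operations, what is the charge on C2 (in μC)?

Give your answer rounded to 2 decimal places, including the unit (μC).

Answer: 7.56 μC

Derivation:
Initial: C1(1μF, Q=19μC, V=19.00V), C2(6μF, Q=16μC, V=2.67V), C3(4μF, Q=5μC, V=1.25V)
Op 1: CLOSE 3-2: Q_total=21.00, C_total=10.00, V=2.10; Q3=8.40, Q2=12.60; dissipated=2.408
Op 2: GROUND 3: Q3=0; energy lost=8.820
Op 3: CLOSE 2-3: Q_total=12.60, C_total=10.00, V=1.26; Q2=7.56, Q3=5.04; dissipated=5.292
Op 4: CLOSE 2-3: Q_total=12.60, C_total=10.00, V=1.26; Q2=7.56, Q3=5.04; dissipated=0.000
Op 5: CLOSE 3-1: Q_total=24.04, C_total=5.00, V=4.81; Q3=19.23, Q1=4.81; dissipated=125.883
Final charges: Q1=4.81, Q2=7.56, Q3=19.23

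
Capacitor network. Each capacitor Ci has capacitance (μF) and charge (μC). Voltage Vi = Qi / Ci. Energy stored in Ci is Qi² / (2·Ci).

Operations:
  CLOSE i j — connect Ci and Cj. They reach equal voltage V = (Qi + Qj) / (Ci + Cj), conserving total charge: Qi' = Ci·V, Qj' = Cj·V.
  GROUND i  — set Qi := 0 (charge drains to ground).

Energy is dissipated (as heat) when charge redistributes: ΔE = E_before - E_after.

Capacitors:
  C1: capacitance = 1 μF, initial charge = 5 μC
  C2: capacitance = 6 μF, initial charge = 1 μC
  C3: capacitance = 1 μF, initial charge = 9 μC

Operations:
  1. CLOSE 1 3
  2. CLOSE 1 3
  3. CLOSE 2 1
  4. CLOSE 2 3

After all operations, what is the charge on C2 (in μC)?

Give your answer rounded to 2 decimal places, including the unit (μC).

Answer: 11.88 μC

Derivation:
Initial: C1(1μF, Q=5μC, V=5.00V), C2(6μF, Q=1μC, V=0.17V), C3(1μF, Q=9μC, V=9.00V)
Op 1: CLOSE 1-3: Q_total=14.00, C_total=2.00, V=7.00; Q1=7.00, Q3=7.00; dissipated=4.000
Op 2: CLOSE 1-3: Q_total=14.00, C_total=2.00, V=7.00; Q1=7.00, Q3=7.00; dissipated=0.000
Op 3: CLOSE 2-1: Q_total=8.00, C_total=7.00, V=1.14; Q2=6.86, Q1=1.14; dissipated=20.012
Op 4: CLOSE 2-3: Q_total=13.86, C_total=7.00, V=1.98; Q2=11.88, Q3=1.98; dissipated=14.703
Final charges: Q1=1.14, Q2=11.88, Q3=1.98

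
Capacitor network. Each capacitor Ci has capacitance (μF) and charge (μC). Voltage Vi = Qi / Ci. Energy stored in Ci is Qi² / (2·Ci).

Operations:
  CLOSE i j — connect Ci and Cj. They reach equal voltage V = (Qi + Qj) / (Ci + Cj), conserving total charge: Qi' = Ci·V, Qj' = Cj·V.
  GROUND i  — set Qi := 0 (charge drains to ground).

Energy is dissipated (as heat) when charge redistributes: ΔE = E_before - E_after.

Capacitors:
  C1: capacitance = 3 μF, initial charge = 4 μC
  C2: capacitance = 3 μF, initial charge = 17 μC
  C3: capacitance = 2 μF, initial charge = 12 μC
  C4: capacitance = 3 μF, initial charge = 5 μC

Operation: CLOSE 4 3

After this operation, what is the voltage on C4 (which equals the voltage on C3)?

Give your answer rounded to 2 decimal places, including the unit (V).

Initial: C1(3μF, Q=4μC, V=1.33V), C2(3μF, Q=17μC, V=5.67V), C3(2μF, Q=12μC, V=6.00V), C4(3μF, Q=5μC, V=1.67V)
Op 1: CLOSE 4-3: Q_total=17.00, C_total=5.00, V=3.40; Q4=10.20, Q3=6.80; dissipated=11.267

Answer: 3.40 V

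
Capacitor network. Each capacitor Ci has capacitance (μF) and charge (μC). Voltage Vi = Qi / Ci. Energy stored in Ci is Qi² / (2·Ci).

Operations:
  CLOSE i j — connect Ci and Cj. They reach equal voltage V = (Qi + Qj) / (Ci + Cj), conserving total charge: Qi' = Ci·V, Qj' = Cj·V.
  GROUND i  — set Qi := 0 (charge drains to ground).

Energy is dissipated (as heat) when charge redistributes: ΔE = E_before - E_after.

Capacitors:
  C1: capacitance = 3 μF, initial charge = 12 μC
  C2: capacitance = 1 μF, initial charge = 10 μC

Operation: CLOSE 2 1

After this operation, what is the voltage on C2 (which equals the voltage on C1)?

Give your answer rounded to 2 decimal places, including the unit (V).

Answer: 5.50 V

Derivation:
Initial: C1(3μF, Q=12μC, V=4.00V), C2(1μF, Q=10μC, V=10.00V)
Op 1: CLOSE 2-1: Q_total=22.00, C_total=4.00, V=5.50; Q2=5.50, Q1=16.50; dissipated=13.500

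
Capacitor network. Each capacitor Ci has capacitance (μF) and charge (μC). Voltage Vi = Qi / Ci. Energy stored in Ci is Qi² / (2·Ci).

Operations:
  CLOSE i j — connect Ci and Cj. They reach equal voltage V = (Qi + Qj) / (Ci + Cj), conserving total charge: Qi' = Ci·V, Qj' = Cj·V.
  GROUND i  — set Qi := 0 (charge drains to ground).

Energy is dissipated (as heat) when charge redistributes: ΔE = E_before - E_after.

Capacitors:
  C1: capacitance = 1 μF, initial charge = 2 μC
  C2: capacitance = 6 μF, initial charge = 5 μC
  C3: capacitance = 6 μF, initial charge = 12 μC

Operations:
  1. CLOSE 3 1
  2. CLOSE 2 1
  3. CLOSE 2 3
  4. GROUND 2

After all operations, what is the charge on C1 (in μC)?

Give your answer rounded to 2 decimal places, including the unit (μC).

Answer: 1.00 μC

Derivation:
Initial: C1(1μF, Q=2μC, V=2.00V), C2(6μF, Q=5μC, V=0.83V), C3(6μF, Q=12μC, V=2.00V)
Op 1: CLOSE 3-1: Q_total=14.00, C_total=7.00, V=2.00; Q3=12.00, Q1=2.00; dissipated=0.000
Op 2: CLOSE 2-1: Q_total=7.00, C_total=7.00, V=1.00; Q2=6.00, Q1=1.00; dissipated=0.583
Op 3: CLOSE 2-3: Q_total=18.00, C_total=12.00, V=1.50; Q2=9.00, Q3=9.00; dissipated=1.500
Op 4: GROUND 2: Q2=0; energy lost=6.750
Final charges: Q1=1.00, Q2=0.00, Q3=9.00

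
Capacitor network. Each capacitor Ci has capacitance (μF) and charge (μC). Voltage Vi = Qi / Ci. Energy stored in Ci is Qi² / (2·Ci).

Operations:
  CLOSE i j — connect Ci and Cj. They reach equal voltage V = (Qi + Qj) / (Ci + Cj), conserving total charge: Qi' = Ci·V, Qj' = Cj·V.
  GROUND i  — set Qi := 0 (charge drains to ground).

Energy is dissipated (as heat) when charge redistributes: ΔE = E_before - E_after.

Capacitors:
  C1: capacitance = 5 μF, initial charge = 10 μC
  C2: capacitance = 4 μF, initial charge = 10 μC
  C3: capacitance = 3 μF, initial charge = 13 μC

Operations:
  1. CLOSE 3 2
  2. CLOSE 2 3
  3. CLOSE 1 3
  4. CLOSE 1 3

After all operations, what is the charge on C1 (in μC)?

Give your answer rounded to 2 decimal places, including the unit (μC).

Initial: C1(5μF, Q=10μC, V=2.00V), C2(4μF, Q=10μC, V=2.50V), C3(3μF, Q=13μC, V=4.33V)
Op 1: CLOSE 3-2: Q_total=23.00, C_total=7.00, V=3.29; Q3=9.86, Q2=13.14; dissipated=2.881
Op 2: CLOSE 2-3: Q_total=23.00, C_total=7.00, V=3.29; Q2=13.14, Q3=9.86; dissipated=0.000
Op 3: CLOSE 1-3: Q_total=19.86, C_total=8.00, V=2.48; Q1=12.41, Q3=7.45; dissipated=1.550
Op 4: CLOSE 1-3: Q_total=19.86, C_total=8.00, V=2.48; Q1=12.41, Q3=7.45; dissipated=0.000
Final charges: Q1=12.41, Q2=13.14, Q3=7.45

Answer: 12.41 μC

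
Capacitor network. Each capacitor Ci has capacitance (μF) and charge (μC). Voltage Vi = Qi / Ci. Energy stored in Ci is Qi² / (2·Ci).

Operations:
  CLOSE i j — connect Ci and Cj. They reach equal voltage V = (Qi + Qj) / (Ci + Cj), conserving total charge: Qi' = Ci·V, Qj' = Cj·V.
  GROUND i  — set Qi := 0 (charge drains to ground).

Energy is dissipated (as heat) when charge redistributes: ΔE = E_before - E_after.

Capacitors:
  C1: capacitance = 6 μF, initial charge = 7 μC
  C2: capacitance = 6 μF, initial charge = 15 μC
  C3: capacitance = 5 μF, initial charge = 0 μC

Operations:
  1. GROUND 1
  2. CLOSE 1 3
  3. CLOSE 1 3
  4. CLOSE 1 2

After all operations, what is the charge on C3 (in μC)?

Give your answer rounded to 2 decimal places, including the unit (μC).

Initial: C1(6μF, Q=7μC, V=1.17V), C2(6μF, Q=15μC, V=2.50V), C3(5μF, Q=0μC, V=0.00V)
Op 1: GROUND 1: Q1=0; energy lost=4.083
Op 2: CLOSE 1-3: Q_total=0.00, C_total=11.00, V=0.00; Q1=0.00, Q3=0.00; dissipated=0.000
Op 3: CLOSE 1-3: Q_total=0.00, C_total=11.00, V=0.00; Q1=0.00, Q3=0.00; dissipated=0.000
Op 4: CLOSE 1-2: Q_total=15.00, C_total=12.00, V=1.25; Q1=7.50, Q2=7.50; dissipated=9.375
Final charges: Q1=7.50, Q2=7.50, Q3=0.00

Answer: 0.00 μC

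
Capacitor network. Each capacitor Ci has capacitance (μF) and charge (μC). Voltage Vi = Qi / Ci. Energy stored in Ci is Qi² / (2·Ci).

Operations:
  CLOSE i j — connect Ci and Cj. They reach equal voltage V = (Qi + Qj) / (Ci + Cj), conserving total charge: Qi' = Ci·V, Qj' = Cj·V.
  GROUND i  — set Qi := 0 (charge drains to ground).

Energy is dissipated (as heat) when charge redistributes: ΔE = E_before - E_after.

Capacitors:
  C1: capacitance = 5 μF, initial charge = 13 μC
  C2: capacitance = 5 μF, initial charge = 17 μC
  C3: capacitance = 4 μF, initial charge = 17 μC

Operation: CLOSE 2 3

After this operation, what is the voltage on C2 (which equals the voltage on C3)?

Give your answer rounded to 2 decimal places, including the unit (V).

Answer: 3.78 V

Derivation:
Initial: C1(5μF, Q=13μC, V=2.60V), C2(5μF, Q=17μC, V=3.40V), C3(4μF, Q=17μC, V=4.25V)
Op 1: CLOSE 2-3: Q_total=34.00, C_total=9.00, V=3.78; Q2=18.89, Q3=15.11; dissipated=0.803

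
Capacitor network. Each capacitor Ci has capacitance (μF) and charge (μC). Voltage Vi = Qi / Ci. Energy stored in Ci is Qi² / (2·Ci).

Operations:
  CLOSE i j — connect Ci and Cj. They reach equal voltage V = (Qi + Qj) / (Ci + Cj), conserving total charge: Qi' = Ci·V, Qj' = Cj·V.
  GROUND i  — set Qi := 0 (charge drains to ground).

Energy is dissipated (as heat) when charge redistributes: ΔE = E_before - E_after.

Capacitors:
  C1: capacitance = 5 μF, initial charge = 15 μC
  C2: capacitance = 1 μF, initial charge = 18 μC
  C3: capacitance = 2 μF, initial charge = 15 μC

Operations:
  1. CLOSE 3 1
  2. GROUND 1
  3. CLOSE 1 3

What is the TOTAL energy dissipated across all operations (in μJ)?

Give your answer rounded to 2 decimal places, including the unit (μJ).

Initial: C1(5μF, Q=15μC, V=3.00V), C2(1μF, Q=18μC, V=18.00V), C3(2μF, Q=15μC, V=7.50V)
Op 1: CLOSE 3-1: Q_total=30.00, C_total=7.00, V=4.29; Q3=8.57, Q1=21.43; dissipated=14.464
Op 2: GROUND 1: Q1=0; energy lost=45.918
Op 3: CLOSE 1-3: Q_total=8.57, C_total=7.00, V=1.22; Q1=6.12, Q3=2.45; dissipated=13.120
Total dissipated: 73.502 μJ

Answer: 73.50 μJ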